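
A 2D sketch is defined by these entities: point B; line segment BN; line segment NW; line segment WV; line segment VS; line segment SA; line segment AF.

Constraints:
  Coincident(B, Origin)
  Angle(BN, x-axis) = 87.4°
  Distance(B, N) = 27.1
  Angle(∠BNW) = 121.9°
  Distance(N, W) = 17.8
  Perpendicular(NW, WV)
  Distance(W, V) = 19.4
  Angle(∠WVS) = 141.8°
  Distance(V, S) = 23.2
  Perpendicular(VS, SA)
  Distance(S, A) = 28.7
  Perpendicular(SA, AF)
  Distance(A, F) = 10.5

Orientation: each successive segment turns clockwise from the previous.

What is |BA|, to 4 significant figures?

5.710

B is at the origin; BN runs at 87.4° with length 27.1, so N = (1.229, 27.07). ∠BNW = 121.9° gives NW at 29.30° from the x-axis; with |NW| = 17.8, W = (16.75, 35.78). NW is perpendicular to WV, so WV runs at -60.70°; with |WV| = 19.4, V = (26.25, 18.86). ∠WVS = 141.8° gives VS at -98.90° from the x-axis; with |VS| = 23.2, S = (22.66, -4.056). VS ⟂ SA, so SA runs at 171.1°; with |SA| = 28.7, A = (-5.698, 0.3845). Then |BA| = |A − B| = 5.710.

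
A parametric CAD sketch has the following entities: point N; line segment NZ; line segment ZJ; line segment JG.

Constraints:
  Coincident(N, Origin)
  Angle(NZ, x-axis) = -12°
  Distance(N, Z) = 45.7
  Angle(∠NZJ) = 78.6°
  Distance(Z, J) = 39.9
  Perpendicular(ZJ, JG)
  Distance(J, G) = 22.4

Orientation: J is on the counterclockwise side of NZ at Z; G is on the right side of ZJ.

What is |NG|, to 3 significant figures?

73.9

N is at the origin; NZ runs at -12.0° with length 45.7, so Z = 45.7·(cos -12.0°, sin -12.0°) = (44.7, -9.50). ∠NZJ = 78.6°, so ZJ runs at -12.0° + (180° − 78.6°) = 89.4° from the x-axis; with |ZJ| = 39.9, J = Z + 39.9·(cos 89.4°, sin 89.4°) = (45.1, 30.4). The perpendicularity gives JG at right angles to ZJ; with |JG| = 22.4 on the right of ZJ, G = J + 22.4·(1.00, -0.0105) = (67.5, 30.2). Then |NG| = |G − N| = 73.9.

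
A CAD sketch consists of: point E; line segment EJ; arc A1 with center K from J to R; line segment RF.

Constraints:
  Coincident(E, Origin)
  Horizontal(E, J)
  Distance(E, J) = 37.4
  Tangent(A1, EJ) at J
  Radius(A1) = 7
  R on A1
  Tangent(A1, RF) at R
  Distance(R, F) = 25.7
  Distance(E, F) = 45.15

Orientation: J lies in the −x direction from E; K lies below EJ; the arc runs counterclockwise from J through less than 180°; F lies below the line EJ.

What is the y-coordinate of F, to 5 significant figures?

-32.850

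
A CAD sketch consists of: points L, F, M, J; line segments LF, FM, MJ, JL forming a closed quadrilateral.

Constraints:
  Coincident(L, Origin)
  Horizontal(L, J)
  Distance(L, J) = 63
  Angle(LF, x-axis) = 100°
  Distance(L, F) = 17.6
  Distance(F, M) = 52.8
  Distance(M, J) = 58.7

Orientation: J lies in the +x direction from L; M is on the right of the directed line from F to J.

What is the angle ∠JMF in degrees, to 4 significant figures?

75.33°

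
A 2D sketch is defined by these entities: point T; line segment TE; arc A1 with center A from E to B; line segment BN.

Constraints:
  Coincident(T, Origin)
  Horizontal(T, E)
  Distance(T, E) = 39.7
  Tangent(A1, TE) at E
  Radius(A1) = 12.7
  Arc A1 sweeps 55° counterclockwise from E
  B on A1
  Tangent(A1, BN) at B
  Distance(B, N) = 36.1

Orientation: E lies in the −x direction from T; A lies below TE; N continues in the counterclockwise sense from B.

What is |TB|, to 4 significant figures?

50.40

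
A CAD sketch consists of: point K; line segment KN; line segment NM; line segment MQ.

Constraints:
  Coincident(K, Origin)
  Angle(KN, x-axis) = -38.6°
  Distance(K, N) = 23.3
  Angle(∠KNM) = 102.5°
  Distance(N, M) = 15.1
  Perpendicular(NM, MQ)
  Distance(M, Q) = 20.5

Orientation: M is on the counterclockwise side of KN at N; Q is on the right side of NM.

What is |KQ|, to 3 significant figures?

47.7

∠KNM = 102.5°, so NM runs at -38.6° + (180° − 102.5°) = 38.9° from the x-axis; with |NM| = 15.1, M = N + 15.1·(cos 38.9°, sin 38.9°) = (30.0, -5.05). NM ⟂ MQ; with |MQ| = 20.5 on the right of NM, Q = M + 20.5·(0.628, -0.778) = (42.8, -21.0). Then |KQ| = |Q − K| = 47.7.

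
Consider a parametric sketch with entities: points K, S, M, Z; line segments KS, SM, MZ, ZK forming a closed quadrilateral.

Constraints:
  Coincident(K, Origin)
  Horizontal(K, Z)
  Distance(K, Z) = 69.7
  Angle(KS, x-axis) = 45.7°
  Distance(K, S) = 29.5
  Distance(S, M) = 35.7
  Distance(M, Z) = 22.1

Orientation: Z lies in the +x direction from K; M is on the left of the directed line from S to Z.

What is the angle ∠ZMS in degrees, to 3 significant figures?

134°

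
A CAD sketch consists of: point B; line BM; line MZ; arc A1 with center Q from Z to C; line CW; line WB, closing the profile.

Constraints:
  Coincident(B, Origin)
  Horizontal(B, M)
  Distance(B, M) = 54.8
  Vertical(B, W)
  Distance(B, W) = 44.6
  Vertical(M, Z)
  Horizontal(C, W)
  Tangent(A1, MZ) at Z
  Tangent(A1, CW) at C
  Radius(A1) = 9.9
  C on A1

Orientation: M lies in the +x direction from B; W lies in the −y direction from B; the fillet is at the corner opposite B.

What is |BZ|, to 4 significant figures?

64.86

B is at the origin; B and M share the same y with |BM| = 54.8 and M on the +x side, so M = (54.80, 0.000). BW is vertical with |BW| = 44.6 and W on the −y side, so W = (0.000, -44.60). The virtual corner opposite B is at (54.80, -44.60). A1 meets MZ tangentially, so QZ is at right angles to MZ and since A1 is tangent to CW there, QC ⟂ CW, with radius 9.9, so the center Q sits 9.9 in from both sides at Q = (44.90, -34.70). That places the tangent points at Z = (54.80, -34.70) on MZ and C = (44.90, -44.60) on CW. Then |BZ| = |Z − B| = 64.86.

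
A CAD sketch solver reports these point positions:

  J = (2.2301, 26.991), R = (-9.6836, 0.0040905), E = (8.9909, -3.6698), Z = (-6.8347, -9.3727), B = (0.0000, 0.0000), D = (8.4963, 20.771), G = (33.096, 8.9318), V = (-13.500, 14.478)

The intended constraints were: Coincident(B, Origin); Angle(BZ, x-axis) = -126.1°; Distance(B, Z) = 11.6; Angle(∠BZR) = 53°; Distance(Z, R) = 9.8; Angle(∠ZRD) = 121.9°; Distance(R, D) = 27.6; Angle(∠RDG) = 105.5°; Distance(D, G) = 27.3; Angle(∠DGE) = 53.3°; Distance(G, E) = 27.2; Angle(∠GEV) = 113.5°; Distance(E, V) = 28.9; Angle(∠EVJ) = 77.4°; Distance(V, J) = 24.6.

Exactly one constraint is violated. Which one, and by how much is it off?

Distance(V, J) = 24.6 — off by 4.50.

B = (0.00, 0.00) ✓; BZ at -126.1° ✓; |BZ| = 11.60 ✓; ∠BZR = 53.00° ✓; |ZR| = 9.800 ✓; ∠ZRD = 121.9° ✓; |RD| = 27.60 ✓; ∠RDG = 105.5° ✓; |DG| = 27.30 ✓; ∠DGE = 53.30° ✓; |GE| = 27.20 ✓; ∠GEV = 113.5° ✓; |EV| = 28.90 ✓; ∠EVJ = 77.40° ✓; |VJ| = 20.10 ✗.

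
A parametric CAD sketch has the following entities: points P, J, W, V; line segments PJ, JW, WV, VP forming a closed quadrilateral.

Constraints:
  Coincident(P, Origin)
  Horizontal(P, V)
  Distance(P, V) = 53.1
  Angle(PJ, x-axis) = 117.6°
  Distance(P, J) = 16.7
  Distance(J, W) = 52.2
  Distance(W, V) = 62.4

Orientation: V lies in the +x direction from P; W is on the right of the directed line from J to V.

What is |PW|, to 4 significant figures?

36.48

Checks: |JW| = 52.20 ✓; |WV| = 62.40 ✓.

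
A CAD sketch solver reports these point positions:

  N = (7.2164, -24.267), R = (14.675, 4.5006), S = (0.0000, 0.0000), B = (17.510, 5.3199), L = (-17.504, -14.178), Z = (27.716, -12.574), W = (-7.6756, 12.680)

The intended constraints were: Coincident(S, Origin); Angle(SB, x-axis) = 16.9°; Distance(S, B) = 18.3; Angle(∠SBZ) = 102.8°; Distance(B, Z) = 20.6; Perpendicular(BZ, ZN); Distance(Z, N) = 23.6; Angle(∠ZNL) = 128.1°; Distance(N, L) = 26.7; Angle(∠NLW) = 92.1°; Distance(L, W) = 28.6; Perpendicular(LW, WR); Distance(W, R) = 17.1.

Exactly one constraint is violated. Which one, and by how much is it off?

Distance(W, R) = 17.1 — off by 6.70.

S = (0.00, 0.00) ✓; SB at 16.90° ✓; |SB| = 18.30 ✓; ∠SBZ = 102.8° ✓; |BZ| = 20.60 ✓; ∠(BZ, ZN) = 90.00° ✓; |ZN| = 23.60 ✓; ∠ZNL = 128.1° ✓; |NL| = 26.70 ✓; ∠NLW = 92.10° ✓; |LW| = 28.60 ✓; ∠(LW, WR) = 90.00° ✓; |WR| = 23.80 ✗.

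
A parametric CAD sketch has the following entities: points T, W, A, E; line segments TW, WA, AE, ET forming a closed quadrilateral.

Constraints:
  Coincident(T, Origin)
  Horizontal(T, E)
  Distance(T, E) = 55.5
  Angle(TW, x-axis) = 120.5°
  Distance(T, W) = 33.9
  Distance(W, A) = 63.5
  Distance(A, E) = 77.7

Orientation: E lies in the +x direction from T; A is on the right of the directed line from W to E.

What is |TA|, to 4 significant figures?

37.07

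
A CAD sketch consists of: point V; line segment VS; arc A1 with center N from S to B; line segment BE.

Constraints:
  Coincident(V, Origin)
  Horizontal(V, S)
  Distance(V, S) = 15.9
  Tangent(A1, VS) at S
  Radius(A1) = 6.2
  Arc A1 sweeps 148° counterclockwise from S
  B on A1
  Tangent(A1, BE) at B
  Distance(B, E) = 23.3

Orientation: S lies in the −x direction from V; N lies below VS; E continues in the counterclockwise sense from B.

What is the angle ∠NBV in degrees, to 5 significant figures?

27.154°

V is at the origin; VS is horizontal with |VS| = 15.9 and S on the −x side, so S = (-15.900, 0.0000). Tangency of A1 to VS means the radius NS is perpendicular to VS, so N = S + (0, -6.2) = (-15.900, -6.2000). On A1, S sits at bearing 90° from N; a 148° counterclockwise sweep puts B at bearing 238°, so B = N + 6.2·(cos 238°, sin 238°) = (-19.185, -11.458). Then cos ∠NBV = BN·BV / (|BN||BV|), giving 27.154°.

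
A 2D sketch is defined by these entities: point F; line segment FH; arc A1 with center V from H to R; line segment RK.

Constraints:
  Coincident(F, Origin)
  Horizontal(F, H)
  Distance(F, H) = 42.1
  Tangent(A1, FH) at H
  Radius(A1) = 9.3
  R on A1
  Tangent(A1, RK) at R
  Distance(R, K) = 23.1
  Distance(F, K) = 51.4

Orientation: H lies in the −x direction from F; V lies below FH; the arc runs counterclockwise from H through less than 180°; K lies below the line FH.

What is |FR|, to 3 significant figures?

52.1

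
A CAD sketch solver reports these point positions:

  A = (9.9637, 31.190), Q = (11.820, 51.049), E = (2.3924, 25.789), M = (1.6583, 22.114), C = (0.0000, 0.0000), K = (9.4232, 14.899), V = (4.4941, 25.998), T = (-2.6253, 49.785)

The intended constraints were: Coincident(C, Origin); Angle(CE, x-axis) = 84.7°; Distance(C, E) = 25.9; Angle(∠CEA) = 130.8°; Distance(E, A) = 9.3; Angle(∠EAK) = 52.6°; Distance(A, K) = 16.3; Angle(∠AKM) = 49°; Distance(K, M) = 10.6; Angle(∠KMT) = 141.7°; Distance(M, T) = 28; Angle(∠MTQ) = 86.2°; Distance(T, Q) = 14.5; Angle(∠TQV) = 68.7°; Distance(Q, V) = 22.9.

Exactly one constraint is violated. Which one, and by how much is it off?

Distance(Q, V) = 22.9 — off by 3.20.

C = (0.00, 0.00) ✓; CE at 84.70° ✓; |CE| = 25.90 ✓; ∠CEA = 130.8° ✓; |EA| = 9.300 ✓; ∠EAK = 52.60° ✓; |AK| = 16.30 ✓; ∠AKM = 49.00° ✓; |KM| = 10.60 ✓; ∠KMT = 141.7° ✓; |MT| = 28.00 ✓; ∠MTQ = 86.20° ✓; |TQ| = 14.50 ✓; ∠TQV = 68.70° ✓; |QV| = 26.10 ✗.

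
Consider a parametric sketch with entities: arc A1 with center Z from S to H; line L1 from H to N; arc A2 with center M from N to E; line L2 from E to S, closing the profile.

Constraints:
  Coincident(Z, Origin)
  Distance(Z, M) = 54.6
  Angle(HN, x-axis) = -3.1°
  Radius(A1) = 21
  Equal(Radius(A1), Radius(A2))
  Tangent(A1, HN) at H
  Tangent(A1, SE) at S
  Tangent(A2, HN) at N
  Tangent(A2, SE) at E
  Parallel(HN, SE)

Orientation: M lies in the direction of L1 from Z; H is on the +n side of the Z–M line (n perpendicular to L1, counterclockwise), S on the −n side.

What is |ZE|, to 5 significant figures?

58.499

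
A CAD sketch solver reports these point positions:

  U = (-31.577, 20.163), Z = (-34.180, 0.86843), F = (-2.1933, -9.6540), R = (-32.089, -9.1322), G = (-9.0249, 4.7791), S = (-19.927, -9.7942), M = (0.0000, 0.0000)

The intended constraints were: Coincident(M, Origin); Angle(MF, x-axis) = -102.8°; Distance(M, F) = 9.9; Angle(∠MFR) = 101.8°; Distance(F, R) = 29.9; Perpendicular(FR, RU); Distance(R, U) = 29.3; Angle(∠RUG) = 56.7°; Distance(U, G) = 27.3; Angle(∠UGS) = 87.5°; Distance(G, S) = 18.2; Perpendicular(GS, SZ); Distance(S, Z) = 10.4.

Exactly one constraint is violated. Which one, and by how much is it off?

Distance(S, Z) = 10.4 — off by 7.40.

M = (0.00, 0.00) ✓; MF at -102.8° ✓; |MF| = 9.900 ✓; ∠MFR = 101.8° ✓; |FR| = 29.90 ✓; ∠(FR, RU) = 90.00° ✓; |RU| = 29.30 ✓; ∠RUG = 56.70° ✓; |UG| = 27.30 ✓; ∠UGS = 87.50° ✓; |GS| = 18.20 ✓; ∠(GS, SZ) = 90.00° ✓; |SZ| = 17.80 ✗.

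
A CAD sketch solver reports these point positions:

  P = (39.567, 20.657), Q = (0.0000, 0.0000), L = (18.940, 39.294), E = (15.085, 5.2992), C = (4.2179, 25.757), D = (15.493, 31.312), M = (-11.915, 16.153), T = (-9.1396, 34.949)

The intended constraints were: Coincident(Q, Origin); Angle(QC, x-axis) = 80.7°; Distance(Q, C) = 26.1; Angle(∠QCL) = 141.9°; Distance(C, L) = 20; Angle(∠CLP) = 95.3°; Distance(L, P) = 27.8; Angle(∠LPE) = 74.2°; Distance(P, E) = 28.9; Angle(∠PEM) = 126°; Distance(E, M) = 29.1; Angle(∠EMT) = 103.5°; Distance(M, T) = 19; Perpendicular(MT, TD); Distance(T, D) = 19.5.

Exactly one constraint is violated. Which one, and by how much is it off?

Distance(T, D) = 19.5 — off by 5.40.

Q = (0.00, 0.00) ✓; QC at 80.70° ✓; |QC| = 26.10 ✓; ∠QCL = 141.9° ✓; |CL| = 20.00 ✓; ∠CLP = 95.30° ✓; |LP| = 27.80 ✓; ∠LPE = 74.20° ✓; |PE| = 28.90 ✓; ∠PEM = 126.0° ✓; |EM| = 29.10 ✓; ∠EMT = 103.5° ✓; |MT| = 19.00 ✓; ∠(MT, TD) = 90.00° ✓; |TD| = 24.90 ✗.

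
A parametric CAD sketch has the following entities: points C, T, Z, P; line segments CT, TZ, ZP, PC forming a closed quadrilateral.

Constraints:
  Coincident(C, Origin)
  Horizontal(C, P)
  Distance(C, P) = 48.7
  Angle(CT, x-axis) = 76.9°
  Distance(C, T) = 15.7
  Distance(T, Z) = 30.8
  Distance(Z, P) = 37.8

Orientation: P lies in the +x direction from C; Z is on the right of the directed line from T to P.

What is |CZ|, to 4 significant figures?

19.36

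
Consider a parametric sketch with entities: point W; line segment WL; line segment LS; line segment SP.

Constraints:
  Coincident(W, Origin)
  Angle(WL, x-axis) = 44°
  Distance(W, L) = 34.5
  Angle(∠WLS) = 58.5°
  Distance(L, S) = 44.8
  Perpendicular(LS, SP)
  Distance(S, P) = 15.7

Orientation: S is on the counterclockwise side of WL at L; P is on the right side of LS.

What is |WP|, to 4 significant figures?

52.46

∠WLS = 58.5°, so LS runs at 44.0° + (180° − 58.5°) = 165.5° from the x-axis; with |LS| = 44.8, S = L + 44.8·(cos 165.5°, sin 165.5°) = (-18.56, 35.18). The perpendicularity gives SP at right angles to LS; with |SP| = 15.7 on the right of LS, P = S + 15.7·(0.2504, 0.9681) = (-14.62, 50.38). Then |WP| = |P − W| = 52.46.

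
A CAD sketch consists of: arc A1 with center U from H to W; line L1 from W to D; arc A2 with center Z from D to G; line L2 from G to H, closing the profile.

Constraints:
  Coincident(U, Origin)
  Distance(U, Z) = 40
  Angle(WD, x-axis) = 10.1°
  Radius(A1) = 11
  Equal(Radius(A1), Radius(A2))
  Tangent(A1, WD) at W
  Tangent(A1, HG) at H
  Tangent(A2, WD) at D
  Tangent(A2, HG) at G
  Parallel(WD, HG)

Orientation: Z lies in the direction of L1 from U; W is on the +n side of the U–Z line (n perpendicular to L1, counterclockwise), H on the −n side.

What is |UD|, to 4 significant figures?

41.48

The slot axis is L1's direction at 10.1°, so u = (cos 10.1°, sin 10.1°) = (0.9845, 0.1754) and n = (−sin 10.1°, cos 10.1°) = (-0.1754, 0.9845). U is at the origin and Z lies 40.0 along u from U, so Z = 40.0·u = (39.38, 7.015). Tangency of A1 to both parallel lines with radius 11.0 puts W and H at U ± 11.0·n: W = (-1.929, 10.83), H = (1.929, -10.83). Equal radii place D and G the same way about Z: D = Z + 11.0·n = (37.45, 17.84), G = Z − 11.0·n = (41.31, -3.815). Then |UD| = |D − U| = 41.48.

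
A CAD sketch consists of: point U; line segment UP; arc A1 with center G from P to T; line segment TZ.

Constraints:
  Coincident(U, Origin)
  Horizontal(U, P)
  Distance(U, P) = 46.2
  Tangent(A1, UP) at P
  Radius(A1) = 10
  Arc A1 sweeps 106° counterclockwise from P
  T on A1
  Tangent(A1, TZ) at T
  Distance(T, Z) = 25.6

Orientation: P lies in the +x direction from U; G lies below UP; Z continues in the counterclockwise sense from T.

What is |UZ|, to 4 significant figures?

57.45

On A1, P sits at bearing 90° from G; a 106° counterclockwise sweep puts T at bearing 196°, so T = G + 10.0·(cos 196°, sin 196°) = (36.59, -12.76). A1 meets TZ tangentially, so GT is at right angles to TZ, so TZ runs along (−sin 196°, cos 196°); with |TZ| = 25.6, Z = (43.64, -37.36). Then |UZ| = |Z − U| = 57.45.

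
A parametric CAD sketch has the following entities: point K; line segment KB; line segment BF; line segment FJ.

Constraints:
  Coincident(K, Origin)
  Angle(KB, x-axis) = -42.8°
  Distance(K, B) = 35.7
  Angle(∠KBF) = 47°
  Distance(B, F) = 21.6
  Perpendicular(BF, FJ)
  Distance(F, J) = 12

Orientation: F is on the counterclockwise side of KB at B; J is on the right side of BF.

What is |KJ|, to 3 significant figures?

38.2

K is at the origin; KB runs at -42.8° with length 35.7, so B = 35.7·(cos -42.8°, sin -42.8°) = (26.2, -24.3). ∠KBF = 47.0°, so BF runs at -42.8° + (180° − 47.0°) = 90.2° from the x-axis; with |BF| = 21.6, F = B + 21.6·(cos 90.2°, sin 90.2°) = (26.1, -2.66). The perpendicularity gives FJ at right angles to BF; with |FJ| = 12.0 on the right of BF, J = F + 12.0·(1.00, 0.00349) = (38.1, -2.61). Then |KJ| = |J − K| = 38.2.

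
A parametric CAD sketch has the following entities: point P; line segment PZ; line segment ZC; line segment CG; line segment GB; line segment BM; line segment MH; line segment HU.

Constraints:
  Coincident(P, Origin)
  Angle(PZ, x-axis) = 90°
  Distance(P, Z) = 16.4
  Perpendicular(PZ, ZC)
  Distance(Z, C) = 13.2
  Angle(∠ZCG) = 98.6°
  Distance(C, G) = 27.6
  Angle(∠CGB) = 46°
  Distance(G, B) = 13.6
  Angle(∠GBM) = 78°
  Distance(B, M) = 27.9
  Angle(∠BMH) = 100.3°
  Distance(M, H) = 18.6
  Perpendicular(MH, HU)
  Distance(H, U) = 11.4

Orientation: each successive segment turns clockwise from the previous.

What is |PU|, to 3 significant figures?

35.0

∠BMH = 100.3° gives MH at -37.1° from the x-axis; with |MH| = 18.6, H = (41.6, 4.65). The perpendicularity gives HU at right angles to MH, so HU runs at -127°; with |HU| = 11.4, U = (34.7, -4.44). Then |PU| = |U − P| = 35.0.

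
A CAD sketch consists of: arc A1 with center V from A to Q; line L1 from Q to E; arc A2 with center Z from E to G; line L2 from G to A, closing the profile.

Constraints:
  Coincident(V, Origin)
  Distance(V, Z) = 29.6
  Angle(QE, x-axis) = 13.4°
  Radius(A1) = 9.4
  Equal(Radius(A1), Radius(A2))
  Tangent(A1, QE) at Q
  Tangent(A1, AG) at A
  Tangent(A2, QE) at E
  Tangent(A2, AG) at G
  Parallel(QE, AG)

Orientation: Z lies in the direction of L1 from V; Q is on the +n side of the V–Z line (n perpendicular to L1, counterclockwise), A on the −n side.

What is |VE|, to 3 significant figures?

31.1

The slot axis is L1's direction at 13.4°, so u = (cos 13.4°, sin 13.4°) = (0.973, 0.232) and n = (−sin 13.4°, cos 13.4°) = (-0.232, 0.973). V is at the origin and Z lies 29.6 along u from V, so Z = 29.6·u = (28.8, 6.86). Tangency of A1 to both parallel lines with radius 9.4 puts Q and A at V ± 9.4·n: Q = (-2.18, 9.14), A = (2.18, -9.14). Equal radii place E and G the same way about Z: E = Z + 9.4·n = (26.6, 16.0), G = Z − 9.4·n = (31.0, -2.28). Then |VE| = |E − V| = 31.1.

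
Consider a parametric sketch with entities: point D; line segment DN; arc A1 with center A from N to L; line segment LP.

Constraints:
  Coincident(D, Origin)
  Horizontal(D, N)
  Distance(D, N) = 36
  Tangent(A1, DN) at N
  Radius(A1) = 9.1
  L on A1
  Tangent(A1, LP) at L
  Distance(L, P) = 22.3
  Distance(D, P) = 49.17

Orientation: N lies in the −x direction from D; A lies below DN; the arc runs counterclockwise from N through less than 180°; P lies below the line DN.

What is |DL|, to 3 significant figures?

46.2

Checks: |AL| = 9.100 ✓; ∠(AL, LP) = 90.00° ✓; |LP| = 22.30 ✓; |DP| = 49.17 ✓.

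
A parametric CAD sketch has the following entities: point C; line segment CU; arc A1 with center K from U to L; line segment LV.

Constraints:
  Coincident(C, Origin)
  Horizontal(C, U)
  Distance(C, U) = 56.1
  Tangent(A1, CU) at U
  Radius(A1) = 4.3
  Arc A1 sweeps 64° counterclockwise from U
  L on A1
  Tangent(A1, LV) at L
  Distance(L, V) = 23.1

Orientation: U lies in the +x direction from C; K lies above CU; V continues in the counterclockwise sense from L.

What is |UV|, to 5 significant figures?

27.073

On A1, U sits at bearing -90° from K; a 64° counterclockwise sweep puts L at bearing -26°, so L = K + 4.3·(cos -26°, sin -26°) = (59.965, 2.4150). The tangent condition forces KL to be normal to LV, so LV runs along (−sin -26°, cos -26°); with |LV| = 23.1, V = (70.091, 23.177). Then |UV| = |V − U| = 27.073.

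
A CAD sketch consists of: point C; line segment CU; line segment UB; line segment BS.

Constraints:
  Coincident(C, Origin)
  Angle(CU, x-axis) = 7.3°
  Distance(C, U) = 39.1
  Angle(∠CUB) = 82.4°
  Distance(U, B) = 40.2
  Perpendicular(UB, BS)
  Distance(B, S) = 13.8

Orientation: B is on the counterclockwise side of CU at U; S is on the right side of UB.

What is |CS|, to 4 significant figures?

63.16

C is at the origin; CU runs at 7.3° with length 39.1, so U = 39.1·(cos 7.3°, sin 7.3°) = (38.78, 4.968). ∠CUB = 82.4°, so UB runs at 7.3° + (180° − 82.4°) = 104.9° from the x-axis; with |UB| = 40.2, B = U + 40.2·(cos 104.9°, sin 104.9°) = (28.45, 43.82). UB is perpendicular to BS; with |BS| = 13.8 on the right of UB, S = B + 13.8·(0.9664, 0.2571) = (41.78, 47.36). Then |CS| = |S − C| = 63.16.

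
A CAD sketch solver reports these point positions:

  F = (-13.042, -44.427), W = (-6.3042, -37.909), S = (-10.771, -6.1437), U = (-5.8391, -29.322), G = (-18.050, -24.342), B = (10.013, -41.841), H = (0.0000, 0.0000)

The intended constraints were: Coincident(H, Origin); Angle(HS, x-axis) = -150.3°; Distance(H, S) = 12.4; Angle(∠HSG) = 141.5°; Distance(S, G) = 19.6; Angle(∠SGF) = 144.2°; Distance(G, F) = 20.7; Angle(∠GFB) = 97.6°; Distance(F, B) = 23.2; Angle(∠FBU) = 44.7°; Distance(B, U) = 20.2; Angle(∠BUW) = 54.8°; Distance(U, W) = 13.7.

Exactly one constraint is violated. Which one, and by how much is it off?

Distance(U, W) = 13.7 — off by 5.10.

H = (0.00, 0.00) ✓; HS at -150.3° ✓; |HS| = 12.40 ✓; ∠HSG = 141.5° ✓; |SG| = 19.60 ✓; ∠SGF = 144.2° ✓; |GF| = 20.70 ✓; ∠GFB = 97.60° ✓; |FB| = 23.20 ✓; ∠FBU = 44.70° ✓; |BU| = 20.20 ✓; ∠BUW = 54.80° ✓; |UW| = 8.600 ✗.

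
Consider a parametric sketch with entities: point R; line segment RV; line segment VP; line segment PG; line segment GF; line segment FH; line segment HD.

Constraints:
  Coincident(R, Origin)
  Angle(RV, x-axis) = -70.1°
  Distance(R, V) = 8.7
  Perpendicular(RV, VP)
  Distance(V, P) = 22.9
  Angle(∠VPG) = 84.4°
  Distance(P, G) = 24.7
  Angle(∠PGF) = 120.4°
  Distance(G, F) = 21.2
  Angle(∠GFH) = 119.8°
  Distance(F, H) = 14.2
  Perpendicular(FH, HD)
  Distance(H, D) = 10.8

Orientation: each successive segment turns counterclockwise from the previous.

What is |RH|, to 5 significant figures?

19.508

R is at the origin; RV runs at -70.1° with length 8.7, so V = (2.9613, -8.1805). The perpendicularity gives VP at right angles to RV, so VP runs at 19.900°; with |VP| = 22.9, P = (24.494, -0.38582). ∠VPG = 84.4° gives PG at 115.50° from the x-axis; with |PG| = 24.7, G = (13.860, 21.908). ∠PGF = 120.4° gives GF at 175.10° from the x-axis; with |GF| = 21.2, F = (-7.2622, 23.719). ∠GFH = 119.8° gives FH at -124.70° from the x-axis; with |FH| = 14.2, H = (-15.346, 12.044). Then |RH| = |H − R| = 19.508.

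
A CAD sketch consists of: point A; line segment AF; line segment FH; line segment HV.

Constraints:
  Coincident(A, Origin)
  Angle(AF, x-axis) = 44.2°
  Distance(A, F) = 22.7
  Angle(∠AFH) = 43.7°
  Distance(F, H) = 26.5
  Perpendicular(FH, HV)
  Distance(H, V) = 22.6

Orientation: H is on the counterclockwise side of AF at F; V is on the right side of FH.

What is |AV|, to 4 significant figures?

39.59

A is at the origin; AF runs at 44.2° with length 22.7, so F = 22.7·(cos 44.2°, sin 44.2°) = (16.27, 15.83). ∠AFH = 43.7°, so FH runs at 44.2° + (180° − 43.7°) = 180.5° from the x-axis; with |FH| = 26.5, H = F + 26.5·(cos 180.5°, sin 180.5°) = (-10.23, 15.59). FH ⟂ HV; with |HV| = 22.6 on the right of FH, V = H + 22.6·(-0.008727, 1.000) = (-10.42, 38.19). Then |AV| = |V − A| = 39.59.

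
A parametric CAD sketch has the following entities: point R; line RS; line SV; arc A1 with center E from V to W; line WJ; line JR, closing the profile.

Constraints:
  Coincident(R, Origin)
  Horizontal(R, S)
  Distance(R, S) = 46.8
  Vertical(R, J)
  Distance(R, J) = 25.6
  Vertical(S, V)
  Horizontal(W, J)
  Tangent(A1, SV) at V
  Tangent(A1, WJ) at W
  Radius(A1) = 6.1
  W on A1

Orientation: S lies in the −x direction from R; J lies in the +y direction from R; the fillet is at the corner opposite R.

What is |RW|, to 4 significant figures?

48.08

R is at the origin; RS is horizontal with |RS| = 46.8 and S on the −x side, so S = (-46.80, 0.000). R and J share the same x with |RJ| = 25.6 and J on the +y side, so J = (0.000, 25.60). The virtual corner opposite R is at (-46.80, 25.60). A1 meets SV tangentially, so EV is at right angles to SV and the tangent condition forces EW to be normal to WJ, with radius 6.1, so the center E sits 6.1 in from both sides at E = (-40.70, 19.50). That places the tangent points at V = (-46.80, 19.50) on SV and W = (-40.70, 25.60) on WJ. Then |RW| = |W − R| = 48.08.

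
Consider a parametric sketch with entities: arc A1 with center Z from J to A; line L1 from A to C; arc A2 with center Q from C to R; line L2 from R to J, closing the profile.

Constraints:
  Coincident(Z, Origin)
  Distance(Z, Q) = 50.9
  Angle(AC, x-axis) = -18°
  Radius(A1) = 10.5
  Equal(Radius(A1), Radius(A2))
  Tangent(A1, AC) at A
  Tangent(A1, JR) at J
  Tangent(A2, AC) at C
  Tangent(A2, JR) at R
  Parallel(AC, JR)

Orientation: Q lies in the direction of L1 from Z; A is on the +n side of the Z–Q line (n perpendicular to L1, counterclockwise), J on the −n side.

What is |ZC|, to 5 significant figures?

51.972

The slot axis is L1's direction at -18.0°, so u = (cos -18.0°, sin -18.0°) = (0.95106, -0.30902) and n = (−sin -18.0°, cos -18.0°) = (0.30902, 0.95106). Z is at the origin and Q lies 50.9 along u from Z, so Q = 50.9·u = (48.409, -15.729). Tangency of A1 to both parallel lines with radius 10.5 puts A and J at Z ± 10.5·n: A = (3.2447, 9.9861), J = (-3.2447, -9.9861). Equal radii place C and R the same way about Q: C = Q + 10.5·n = (51.653, -5.7429), R = Q − 10.5·n = (45.164, -25.715). Then |ZC| = |C − Z| = 51.972.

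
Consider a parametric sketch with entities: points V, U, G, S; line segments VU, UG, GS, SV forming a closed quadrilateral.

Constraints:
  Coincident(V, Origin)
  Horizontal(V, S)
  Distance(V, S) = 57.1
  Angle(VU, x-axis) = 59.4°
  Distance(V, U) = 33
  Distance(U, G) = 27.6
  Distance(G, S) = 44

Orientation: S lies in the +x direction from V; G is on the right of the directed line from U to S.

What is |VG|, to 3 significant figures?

13.2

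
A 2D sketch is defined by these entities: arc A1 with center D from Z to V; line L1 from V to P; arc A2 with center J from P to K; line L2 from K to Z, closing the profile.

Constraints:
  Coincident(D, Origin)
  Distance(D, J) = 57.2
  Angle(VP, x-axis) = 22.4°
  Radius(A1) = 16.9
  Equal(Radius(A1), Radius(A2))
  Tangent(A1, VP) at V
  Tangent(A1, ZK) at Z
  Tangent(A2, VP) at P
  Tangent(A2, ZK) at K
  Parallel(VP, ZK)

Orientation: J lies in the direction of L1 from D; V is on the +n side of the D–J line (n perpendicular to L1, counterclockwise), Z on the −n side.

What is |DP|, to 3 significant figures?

59.6

The slot axis is L1's direction at 22.4°, so u = (cos 22.4°, sin 22.4°) = (0.925, 0.381) and n = (−sin 22.4°, cos 22.4°) = (-0.381, 0.925). D is at the origin and J lies 57.2 along u from D, so J = 57.2·u = (52.9, 21.8). Tangency of A1 to both parallel lines with radius 16.9 puts V and Z at D ± 16.9·n: V = (-6.44, 15.6), Z = (6.44, -15.6). Equal radii place P and K the same way about J: P = J + 16.9·n = (46.4, 37.4), K = J − 16.9·n = (59.3, 6.17). Then |DP| = |P − D| = 59.6.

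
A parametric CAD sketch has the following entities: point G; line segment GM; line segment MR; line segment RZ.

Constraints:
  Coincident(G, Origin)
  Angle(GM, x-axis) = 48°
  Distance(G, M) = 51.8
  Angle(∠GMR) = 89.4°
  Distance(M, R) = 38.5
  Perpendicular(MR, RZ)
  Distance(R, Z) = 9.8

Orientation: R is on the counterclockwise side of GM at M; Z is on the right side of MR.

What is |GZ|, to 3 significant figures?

72.4

∠GMR = 89.4°, so MR runs at 48.0° + (180° − 89.4°) = 139° from the x-axis; with |MR| = 38.5, R = M + 38.5·(cos 139°, sin 139°) = (5.78, 64.0). The perpendicularity gives RZ at right angles to MR; with |RZ| = 9.8 on the right of MR, Z = R + 9.8·(0.661, 0.750) = (12.3, 71.3). Then |GZ| = |Z − G| = 72.4.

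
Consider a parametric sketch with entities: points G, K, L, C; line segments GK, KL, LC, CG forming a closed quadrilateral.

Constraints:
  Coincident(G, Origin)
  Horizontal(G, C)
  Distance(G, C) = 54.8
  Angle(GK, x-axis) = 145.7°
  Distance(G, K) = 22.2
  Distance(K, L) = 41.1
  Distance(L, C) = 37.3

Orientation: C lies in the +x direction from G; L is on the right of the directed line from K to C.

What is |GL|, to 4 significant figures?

19.23

Checks: |KL| = 41.10 ✓; |LC| = 37.30 ✓.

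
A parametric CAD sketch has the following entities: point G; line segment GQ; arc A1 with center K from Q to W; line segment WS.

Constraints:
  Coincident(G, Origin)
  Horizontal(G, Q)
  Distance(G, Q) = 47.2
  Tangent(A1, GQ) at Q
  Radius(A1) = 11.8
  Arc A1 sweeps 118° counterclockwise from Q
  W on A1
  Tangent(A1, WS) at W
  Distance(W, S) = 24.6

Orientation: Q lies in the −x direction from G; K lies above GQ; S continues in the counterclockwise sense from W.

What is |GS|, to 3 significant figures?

62.1

On A1, Q sits at bearing -90° from K; a 118° counterclockwise sweep puts W at bearing 28°, so W = K + 11.8·(cos 28°, sin 28°) = (-36.8, 17.3). The tangent condition forces KW to be normal to WS, so WS runs along (−sin 28°, cos 28°); with |WS| = 24.6, S = (-48.3, 39.1). Then |GS| = |S − G| = 62.1.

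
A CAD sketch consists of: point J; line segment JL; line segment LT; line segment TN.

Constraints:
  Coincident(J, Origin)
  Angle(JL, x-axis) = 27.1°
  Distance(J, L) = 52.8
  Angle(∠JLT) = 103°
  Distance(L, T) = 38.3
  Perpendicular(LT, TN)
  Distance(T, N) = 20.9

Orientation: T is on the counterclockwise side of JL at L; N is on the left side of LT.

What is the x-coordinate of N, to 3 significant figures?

17.4

J is at the origin; JL runs at 27.1° with length 52.8, so L = 52.8·(cos 27.1°, sin 27.1°) = (47.0, 24.1). ∠JLT = 103.0°, so LT runs at 27.1° + (180° − 103.0°) = 104° from the x-axis; with |LT| = 38.3, T = L + 38.3·(cos 104°, sin 104°) = (37.7, 61.2). LT ⟂ TN; with |TN| = 20.9 on the left of LT, N = T + 20.9·(-0.970, -0.244) = (17.4, 56.1). So N.x = 17.4.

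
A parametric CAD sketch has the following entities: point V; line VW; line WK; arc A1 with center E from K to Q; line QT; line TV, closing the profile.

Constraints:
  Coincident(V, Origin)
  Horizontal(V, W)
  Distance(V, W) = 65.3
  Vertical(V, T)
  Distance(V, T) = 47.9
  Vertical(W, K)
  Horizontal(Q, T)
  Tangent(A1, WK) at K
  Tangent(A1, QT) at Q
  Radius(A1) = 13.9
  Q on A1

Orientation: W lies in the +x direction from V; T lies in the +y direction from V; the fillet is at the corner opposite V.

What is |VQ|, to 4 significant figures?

70.26

The virtual corner opposite V is at (65.30, 47.90). A1 meets WK tangentially, so EK is at right angles to WK and since A1 is tangent to QT there, EQ ⟂ QT, with radius 13.9, so the center E sits 13.9 in from both sides at E = (51.40, 34.00). That places the tangent points at K = (65.30, 34.00) on WK and Q = (51.40, 47.90) on QT. Then |VQ| = |Q − V| = 70.26.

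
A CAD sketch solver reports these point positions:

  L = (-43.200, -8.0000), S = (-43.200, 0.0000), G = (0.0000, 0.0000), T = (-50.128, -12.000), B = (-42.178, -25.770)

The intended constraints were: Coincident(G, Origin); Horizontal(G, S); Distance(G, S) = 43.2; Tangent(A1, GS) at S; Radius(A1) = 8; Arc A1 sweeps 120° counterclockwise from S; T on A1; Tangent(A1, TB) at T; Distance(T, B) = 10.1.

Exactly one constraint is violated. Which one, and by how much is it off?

Distance(T, B) = 10.1 — off by 5.80.

G = (0.00, 0.00) ✓; G.y = 0.00, S.y = 0.00 ✓; |GS| = 43.20 ✓; ∠(LS, SG) = 90.00° ✓; |LS| = 8.000 ✓; bearing(L→T) − bearing(L→S) = 120.0° ✓; |LT| = 8.000 ✓; ∠(LT, TB) = 90.00° ✓; |TB| = 15.90 ✗.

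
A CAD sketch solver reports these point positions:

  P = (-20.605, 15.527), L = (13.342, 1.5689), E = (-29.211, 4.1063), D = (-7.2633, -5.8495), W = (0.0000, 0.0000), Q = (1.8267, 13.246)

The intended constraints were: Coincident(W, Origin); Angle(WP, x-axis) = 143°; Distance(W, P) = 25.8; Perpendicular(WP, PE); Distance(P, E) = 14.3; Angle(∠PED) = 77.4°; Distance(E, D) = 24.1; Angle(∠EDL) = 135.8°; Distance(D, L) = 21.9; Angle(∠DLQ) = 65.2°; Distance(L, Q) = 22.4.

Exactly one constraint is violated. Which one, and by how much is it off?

Distance(L, Q) = 22.4 — off by 6.00.

W = (0.00, 0.00) ✓; WP at 143.0° ✓; |WP| = 25.80 ✓; ∠(WP, PE) = 90.00° ✓; |PE| = 14.30 ✓; ∠PED = 77.40° ✓; |ED| = 24.10 ✓; ∠EDL = 135.8° ✓; |DL| = 21.90 ✓; ∠DLQ = 65.20° ✓; |LQ| = 16.40 ✗.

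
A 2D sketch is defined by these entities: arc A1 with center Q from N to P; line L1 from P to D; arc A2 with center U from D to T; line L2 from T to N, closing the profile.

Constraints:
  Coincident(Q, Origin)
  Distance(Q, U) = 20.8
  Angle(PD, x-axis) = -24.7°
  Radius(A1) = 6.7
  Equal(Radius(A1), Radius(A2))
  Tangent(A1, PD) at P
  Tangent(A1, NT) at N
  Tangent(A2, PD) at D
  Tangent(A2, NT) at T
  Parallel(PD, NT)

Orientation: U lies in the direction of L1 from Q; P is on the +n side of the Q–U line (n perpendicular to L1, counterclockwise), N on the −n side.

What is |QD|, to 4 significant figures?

21.85

The slot axis is L1's direction at -24.7°, so u = (cos -24.7°, sin -24.7°) = (0.9085, -0.4179) and n = (−sin -24.7°, cos -24.7°) = (0.4179, 0.9085). Q is at the origin and U lies 20.8 along u from Q, so U = 20.8·u = (18.90, -8.692). Tangency of A1 to both parallel lines with radius 6.7 puts P and N at Q ± 6.7·n: P = (2.800, 6.087), N = (-2.800, -6.087). Equal radii place D and T the same way about U: D = U + 6.7·n = (21.70, -2.605), T = U − 6.7·n = (16.10, -14.78). Then |QD| = |D − Q| = 21.85.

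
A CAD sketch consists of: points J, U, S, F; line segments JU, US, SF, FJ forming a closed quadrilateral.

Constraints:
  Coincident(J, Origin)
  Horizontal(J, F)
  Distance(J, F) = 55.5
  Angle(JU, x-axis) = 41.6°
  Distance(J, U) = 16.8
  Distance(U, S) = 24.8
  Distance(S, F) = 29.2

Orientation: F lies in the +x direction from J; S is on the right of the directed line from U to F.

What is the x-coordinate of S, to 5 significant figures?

27.588

J is at the origin; JF is horizontal with |JF| = 55.5 and F in +x, so F = (55.5, 0). JU runs at 41.6° with |JU| = 16.8, so U = (12.563, 11.154). S is determined by |US| = 24.8 and |SF| = 29.2 together: it lies at the intersection of circle(U, 24.8) and circle(F, 29.2). With |UF| = 44.362, the foot of the radical line on UF is 19.503 from U and the perpendicular offset is √(24.8² − 19.503²) = 15.319. Taking the right-of-UF solution: S = (27.588, -8.5765).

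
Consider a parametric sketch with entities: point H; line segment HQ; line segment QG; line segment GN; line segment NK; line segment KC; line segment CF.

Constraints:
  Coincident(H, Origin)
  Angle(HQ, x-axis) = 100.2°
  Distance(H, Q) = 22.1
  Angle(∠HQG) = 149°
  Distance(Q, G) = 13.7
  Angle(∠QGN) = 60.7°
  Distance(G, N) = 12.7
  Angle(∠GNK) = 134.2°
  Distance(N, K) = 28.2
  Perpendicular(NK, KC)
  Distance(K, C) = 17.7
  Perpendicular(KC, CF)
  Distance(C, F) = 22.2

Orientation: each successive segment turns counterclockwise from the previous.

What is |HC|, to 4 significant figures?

11.49

H is at the origin; HQ runs at 100.2° with length 22.1, so Q = (-3.914, 21.75). ∠HQG = 149.0° gives QG at 131.2° from the x-axis; with |QG| = 13.7, G = (-12.94, 32.06). ∠QGN = 60.7° gives GN at -109.5° from the x-axis; with |GN| = 12.7, N = (-17.18, 20.09). ∠GNK = 134.2° gives NK at -63.70° from the x-axis; with |NK| = 28.2, K = (-4.682, -5.194). NK ⟂ KC, so KC runs at 26.30°; with |KC| = 17.7, C = (11.19, 2.649). Then |HC| = |C − H| = 11.49.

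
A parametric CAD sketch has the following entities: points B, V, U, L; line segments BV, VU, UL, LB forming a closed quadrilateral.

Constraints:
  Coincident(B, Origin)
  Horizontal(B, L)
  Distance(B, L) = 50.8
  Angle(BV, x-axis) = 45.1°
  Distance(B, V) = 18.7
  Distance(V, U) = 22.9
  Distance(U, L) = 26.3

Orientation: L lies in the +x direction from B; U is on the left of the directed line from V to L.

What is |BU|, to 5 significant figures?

40.572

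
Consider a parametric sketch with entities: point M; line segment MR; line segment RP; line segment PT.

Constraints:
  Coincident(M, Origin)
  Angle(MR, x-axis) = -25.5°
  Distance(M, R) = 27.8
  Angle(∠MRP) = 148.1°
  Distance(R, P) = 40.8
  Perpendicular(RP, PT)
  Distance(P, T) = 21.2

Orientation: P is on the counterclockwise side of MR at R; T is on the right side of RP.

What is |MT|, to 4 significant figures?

73.73

M is at the origin; MR runs at -25.5° with length 27.8, so R = 27.8·(cos -25.5°, sin -25.5°) = (25.09, -11.97). ∠MRP = 148.1°, so RP runs at -25.5° + (180° − 148.1°) = 6.400° from the x-axis; with |RP| = 40.8, P = R + 40.8·(cos 6.400°, sin 6.400°) = (65.64, -7.420). The perpendicularity gives PT at right angles to RP; with |PT| = 21.2 on the right of RP, T = P + 21.2·(0.1115, -0.9938) = (68.00, -28.49). Then |MT| = |T − M| = 73.73.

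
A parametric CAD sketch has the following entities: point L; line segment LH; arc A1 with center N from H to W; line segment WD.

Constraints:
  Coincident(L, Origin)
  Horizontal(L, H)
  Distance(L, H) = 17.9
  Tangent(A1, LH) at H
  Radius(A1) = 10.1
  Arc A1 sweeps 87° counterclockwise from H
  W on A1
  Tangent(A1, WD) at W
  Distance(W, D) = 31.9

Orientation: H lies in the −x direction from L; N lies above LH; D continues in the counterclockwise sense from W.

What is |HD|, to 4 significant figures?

43.06

On A1, H sits at bearing -90° from N; an 87° counterclockwise sweep puts W at bearing -3°, so W = N + 10.1·(cos -3°, sin -3°) = (-7.814, 9.571). A1 meets WD tangentially, so NW is at right angles to WD, so WD runs along (−sin -3°, cos -3°); with |WD| = 31.9, D = (-6.144, 41.43). Then |HD| = |D − H| = 43.06.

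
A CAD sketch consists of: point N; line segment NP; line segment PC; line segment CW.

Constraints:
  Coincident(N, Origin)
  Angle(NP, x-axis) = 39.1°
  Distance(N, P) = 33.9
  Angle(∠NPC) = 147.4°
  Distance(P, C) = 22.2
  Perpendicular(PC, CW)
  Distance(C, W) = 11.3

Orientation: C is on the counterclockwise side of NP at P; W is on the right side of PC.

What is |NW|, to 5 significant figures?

58.741

∠NPC = 147.4°, so PC runs at 39.1° + (180° − 147.4°) = 71.700° from the x-axis; with |PC| = 22.2, C = P + 22.2·(cos 71.700°, sin 71.700°) = (33.279, 42.457). PC ⟂ CW; with |CW| = 11.3 on the right of PC, W = C + 11.3·(0.94943, -0.31399) = (44.007, 38.909). Then |NW| = |W − N| = 58.741.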